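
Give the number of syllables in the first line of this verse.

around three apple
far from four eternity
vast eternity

5

The first line: around (2), three (1), apple (2) → 5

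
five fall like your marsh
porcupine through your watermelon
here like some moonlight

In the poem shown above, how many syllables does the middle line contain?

9

The middle line: "porcupine through your watermelon": 3+1+1+4 = 9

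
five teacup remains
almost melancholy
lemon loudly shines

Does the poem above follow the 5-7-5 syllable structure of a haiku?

No

Line 1: five(1) + teacup(2) + remains(2) = 5 ✓
Line 2: almost(2) + melancholy(4) = 6 (expected 7)
Line 3: lemon(2) + loudly(2) + shines(1) = 5 ✓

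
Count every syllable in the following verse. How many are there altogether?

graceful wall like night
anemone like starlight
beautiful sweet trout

Line 1: graceful(2) + wall(1) + like(1) + night(1) = 5
Line 2: anemone(4) + like(1) + starlight(2) = 7
Line 3: beautiful(3) + sweet(1) + trout(1) = 5
Total: 5 + 7 + 5 = 17

17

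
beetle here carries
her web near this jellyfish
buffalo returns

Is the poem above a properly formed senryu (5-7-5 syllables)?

Yes

Line 1: beetle (2), here (1), carries (2) → 5 ✓
Line 2: her (1), web (1), near (1), this (1), jellyfish (3) → 7 ✓
Line 3: buffalo (3), returns (2) → 5 ✓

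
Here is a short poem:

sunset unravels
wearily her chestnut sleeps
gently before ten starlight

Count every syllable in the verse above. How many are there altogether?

Line 1: sunset(2) + unravels(3) = 5
Line 2: wearily(3) + her(1) + chestnut(2) + sleeps(1) = 7
Line 3: gently(2) + before(2) + ten(1) + starlight(2) = 7
Total: 5 + 7 + 7 = 19

19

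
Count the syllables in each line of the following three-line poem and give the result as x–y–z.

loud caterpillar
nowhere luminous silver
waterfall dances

5–7–5

Line 1: loud (1), caterpillar (4) → 5
Line 2: nowhere (2), luminous (3), silver (2) → 7
Line 3: waterfall (3), dances (2) → 5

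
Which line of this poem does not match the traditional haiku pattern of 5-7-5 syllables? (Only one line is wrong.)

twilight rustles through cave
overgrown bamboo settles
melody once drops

Line 1: twilight (2), rustles (2), through (1), cave (1) → 6 (expected 5)
Line 2: overgrown (3), bamboo (2), settles (2) → 7 ✓
Line 3: melody (3), once (1), drops (1) → 5 ✓

Line 1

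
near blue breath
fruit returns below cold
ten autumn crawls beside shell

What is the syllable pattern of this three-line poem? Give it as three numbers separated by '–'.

Line 1: near(1) + blue(1) + breath(1) = 3
Line 2: fruit(1) + returns(2) + below(2) + cold(1) = 6
Line 3: ten(1) + autumn(2) + crawls(1) + beside(2) + shell(1) = 7

3–6–7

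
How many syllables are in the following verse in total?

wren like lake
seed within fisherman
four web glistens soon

Line 1: "wren like lake": 1+1+1 = 3
Line 2: "seed within fisherman": 1+2+3 = 6
Line 3: "four web glistens soon": 1+1+2+1 = 5
Total: 3 + 6 + 5 = 14

14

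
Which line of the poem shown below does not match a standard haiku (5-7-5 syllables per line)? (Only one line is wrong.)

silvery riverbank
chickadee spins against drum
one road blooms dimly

The first line

Line 1: "silvery riverbank": 3+3 = 6 (expected 5)
Line 2: "chickadee spins against drum": 3+1+2+1 = 7 ✓
Line 3: "one road blooms dimly": 1+1+1+2 = 5 ✓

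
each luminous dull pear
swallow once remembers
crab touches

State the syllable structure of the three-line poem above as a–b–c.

Line 1: each (1), luminous (3), dull (1), pear (1) → 6
Line 2: swallow (2), once (1), remembers (3) → 6
Line 3: crab (1), touches (2) → 3

6–6–3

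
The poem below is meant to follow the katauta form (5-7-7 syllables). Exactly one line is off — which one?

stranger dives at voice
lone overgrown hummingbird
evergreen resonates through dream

Line 3

Line 1: stranger(2) + dives(1) + at(1) + voice(1) = 5 ✓
Line 2: lone(1) + overgrown(3) + hummingbird(3) = 7 ✓
Line 3: evergreen(3) + resonates(3) + through(1) + dream(1) = 8 (expected 7)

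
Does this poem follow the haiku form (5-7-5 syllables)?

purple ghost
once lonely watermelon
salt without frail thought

No

Line 1: purple (2), ghost (1) → 3 (expected 5)
Line 2: once (1), lonely (2), watermelon (4) → 7 ✓
Line 3: salt (1), without (2), frail (1), thought (1) → 5 ✓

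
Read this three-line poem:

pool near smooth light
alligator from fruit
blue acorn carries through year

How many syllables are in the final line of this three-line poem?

7

The final line: "blue acorn carries through year": 1+2+2+1+1 = 7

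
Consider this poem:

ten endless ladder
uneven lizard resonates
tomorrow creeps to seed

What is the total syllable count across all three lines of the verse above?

Line 1: "ten endless ladder": 1+2+2 = 5
Line 2: "uneven lizard resonates": 3+2+3 = 8
Line 3: "tomorrow creeps to seed": 3+1+1+1 = 6
Total: 5 + 8 + 6 = 19

19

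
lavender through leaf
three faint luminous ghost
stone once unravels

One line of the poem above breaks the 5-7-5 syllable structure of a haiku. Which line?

The second line

Line 1: lavender (3), through (1), leaf (1) → 5 ✓
Line 2: three (1), faint (1), luminous (3), ghost (1) → 6 (expected 7)
Line 3: stone (1), once (1), unravels (3) → 5 ✓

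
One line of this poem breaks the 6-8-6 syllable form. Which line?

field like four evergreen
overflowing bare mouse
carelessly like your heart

Line 1: "field like four evergreen": 1+1+1+3 = 6 ✓
Line 2: "overflowing bare mouse": 4+1+1 = 6 (expected 8)
Line 3: "carelessly like your heart": 3+1+1+1 = 6 ✓

Line 2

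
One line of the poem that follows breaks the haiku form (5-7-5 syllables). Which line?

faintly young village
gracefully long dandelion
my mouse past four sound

Line 2

Line 1: faintly(2) + young(1) + village(2) = 5 ✓
Line 2: gracefully(3) + long(1) + dandelion(4) = 8 (expected 7)
Line 3: my(1) + mouse(1) + past(1) + four(1) + sound(1) = 5 ✓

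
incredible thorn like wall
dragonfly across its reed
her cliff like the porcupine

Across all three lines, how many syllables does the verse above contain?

Line 1: "incredible thorn like wall": 4+1+1+1 = 7
Line 2: "dragonfly across its reed": 3+2+1+1 = 7
Line 3: "her cliff like the porcupine": 1+1+1+1+3 = 7
Total: 7 + 7 + 7 = 21

21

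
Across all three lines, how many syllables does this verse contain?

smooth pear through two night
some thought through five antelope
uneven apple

17

Line 1: smooth (1), pear (1), through (1), two (1), night (1) → 5
Line 2: some (1), thought (1), through (1), five (1), antelope (3) → 7
Line 3: uneven (3), apple (2) → 5
Total: 5 + 7 + 5 = 17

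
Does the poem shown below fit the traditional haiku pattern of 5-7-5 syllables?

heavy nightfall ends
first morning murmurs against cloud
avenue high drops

Line 1: heavy (2), nightfall (2), ends (1) → 5 ✓
Line 2: first (1), morning (2), murmurs (2), against (2), cloud (1) → 8 (expected 7)
Line 3: avenue (3), high (1), drops (1) → 5 ✓

No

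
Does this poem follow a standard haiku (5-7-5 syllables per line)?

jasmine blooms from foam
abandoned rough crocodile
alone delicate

Line 1: jasmine (2), blooms (1), from (1), foam (1) → 5 ✓
Line 2: abandoned (3), rough (1), crocodile (3) → 7 ✓
Line 3: alone (2), delicate (3) → 5 ✓

Yes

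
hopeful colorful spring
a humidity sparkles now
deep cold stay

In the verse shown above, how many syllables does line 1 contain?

Line 1: hopeful(2) + colorful(3) + spring(1) = 6

6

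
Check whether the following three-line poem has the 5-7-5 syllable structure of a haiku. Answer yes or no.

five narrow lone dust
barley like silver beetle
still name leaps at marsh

Line 1: five(1) + narrow(2) + lone(1) + dust(1) = 5 ✓
Line 2: barley(2) + like(1) + silver(2) + beetle(2) = 7 ✓
Line 3: still(1) + name(1) + leaps(1) + at(1) + marsh(1) = 5 ✓

Yes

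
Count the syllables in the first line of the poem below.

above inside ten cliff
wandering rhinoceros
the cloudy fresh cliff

6

The first line: above(2) + inside(2) + ten(1) + cliff(1) = 6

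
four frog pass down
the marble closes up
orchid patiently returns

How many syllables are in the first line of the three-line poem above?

The first line: "four frog pass down": 1+1+1+1 = 4

4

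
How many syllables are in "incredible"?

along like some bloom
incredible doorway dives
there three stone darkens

"incredible" has 4 syllables.

4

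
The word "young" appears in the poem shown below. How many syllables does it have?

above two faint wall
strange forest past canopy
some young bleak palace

1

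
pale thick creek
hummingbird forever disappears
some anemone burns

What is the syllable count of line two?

Line two: "hummingbird forever disappears": 3+3+3 = 9

9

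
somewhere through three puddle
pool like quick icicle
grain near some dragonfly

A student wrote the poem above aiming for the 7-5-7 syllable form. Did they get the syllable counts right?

Line 1: somewhere(2) + through(1) + three(1) + puddle(2) = 6 (expected 7)
Line 2: pool(1) + like(1) + quick(1) + icicle(3) = 6 (expected 5)
Line 3: grain(1) + near(1) + some(1) + dragonfly(3) = 6 (expected 7)

No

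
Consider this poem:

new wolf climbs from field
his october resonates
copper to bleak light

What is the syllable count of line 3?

Line 3: copper(2) + to(1) + bleak(1) + light(1) = 5

5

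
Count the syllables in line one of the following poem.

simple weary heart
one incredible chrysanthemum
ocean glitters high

5

Line one: simple(2) + weary(2) + heart(1) = 5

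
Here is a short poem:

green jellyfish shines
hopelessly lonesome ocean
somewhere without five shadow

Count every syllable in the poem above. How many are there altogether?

Line 1: "green jellyfish shines": 1+3+1 = 5
Line 2: "hopelessly lonesome ocean": 3+2+2 = 7
Line 3: "somewhere without five shadow": 2+2+1+2 = 7
Total: 5 + 7 + 7 = 19

19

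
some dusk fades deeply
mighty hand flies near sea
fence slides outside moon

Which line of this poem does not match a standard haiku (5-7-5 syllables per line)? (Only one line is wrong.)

Line 2

Line 1: some(1) + dusk(1) + fades(1) + deeply(2) = 5 ✓
Line 2: mighty(2) + hand(1) + flies(1) + near(1) + sea(1) = 6 (expected 7)
Line 3: fence(1) + slides(1) + outside(2) + moon(1) = 5 ✓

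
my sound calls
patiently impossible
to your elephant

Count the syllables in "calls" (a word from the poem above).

1

"calls" has 1 syllable.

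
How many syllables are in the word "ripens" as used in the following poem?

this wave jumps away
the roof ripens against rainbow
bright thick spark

2

"ripens" has 2 syllables.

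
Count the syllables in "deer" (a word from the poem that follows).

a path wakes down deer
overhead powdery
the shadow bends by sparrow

1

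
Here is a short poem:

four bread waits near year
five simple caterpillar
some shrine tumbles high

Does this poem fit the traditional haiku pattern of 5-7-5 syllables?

Yes

Line 1: four(1) + bread(1) + waits(1) + near(1) + year(1) = 5 ✓
Line 2: five(1) + simple(2) + caterpillar(4) = 7 ✓
Line 3: some(1) + shrine(1) + tumbles(2) + high(1) = 5 ✓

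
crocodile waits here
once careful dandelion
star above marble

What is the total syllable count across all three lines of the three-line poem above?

Line 1: crocodile(3) + waits(1) + here(1) = 5
Line 2: once(1) + careful(2) + dandelion(4) = 7
Line 3: star(1) + above(2) + marble(2) = 5
Total: 5 + 7 + 5 = 17

17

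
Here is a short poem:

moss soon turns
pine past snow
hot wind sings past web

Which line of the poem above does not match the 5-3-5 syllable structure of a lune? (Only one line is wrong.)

The first line

Line 1: moss(1) + soon(1) + turns(1) = 3 (expected 5)
Line 2: pine(1) + past(1) + snow(1) = 3 ✓
Line 3: hot(1) + wind(1) + sings(1) + past(1) + web(1) = 5 ✓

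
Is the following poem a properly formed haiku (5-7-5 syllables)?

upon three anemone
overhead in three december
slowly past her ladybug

Line 1: upon(2) + three(1) + anemone(4) = 7 (expected 5)
Line 2: overhead(3) + in(1) + three(1) + december(3) = 8 (expected 7)
Line 3: slowly(2) + past(1) + her(1) + ladybug(3) = 7 (expected 5)

No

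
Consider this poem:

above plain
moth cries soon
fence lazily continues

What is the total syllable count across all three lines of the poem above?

13

Line 1: above (2), plain (1) → 3
Line 2: moth (1), cries (1), soon (1) → 3
Line 3: fence (1), lazily (3), continues (3) → 7
Total: 3 + 3 + 7 = 13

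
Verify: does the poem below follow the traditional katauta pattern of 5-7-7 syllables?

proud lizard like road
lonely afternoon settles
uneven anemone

Line 1: proud (1), lizard (2), like (1), road (1) → 5 ✓
Line 2: lonely (2), afternoon (3), settles (2) → 7 ✓
Line 3: uneven (3), anemone (4) → 7 ✓

Yes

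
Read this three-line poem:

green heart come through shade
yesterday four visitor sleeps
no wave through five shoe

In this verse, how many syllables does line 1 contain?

5

Line 1: green(1) + heart(1) + come(1) + through(1) + shade(1) = 5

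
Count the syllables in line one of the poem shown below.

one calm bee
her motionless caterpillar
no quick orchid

3

Line one: one (1), calm (1), bee (1) → 3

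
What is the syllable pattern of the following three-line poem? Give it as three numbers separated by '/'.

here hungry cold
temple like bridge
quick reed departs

4/4/4

Line 1: here (1), hungry (2), cold (1) → 4
Line 2: temple (2), like (1), bridge (1) → 4
Line 3: quick (1), reed (1), departs (2) → 4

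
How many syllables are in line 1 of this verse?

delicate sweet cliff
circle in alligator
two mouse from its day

5

Line 1: delicate(3) + sweet(1) + cliff(1) = 5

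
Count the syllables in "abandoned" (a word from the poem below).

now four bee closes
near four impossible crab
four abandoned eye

3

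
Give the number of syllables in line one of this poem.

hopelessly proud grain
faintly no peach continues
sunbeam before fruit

Line one: "hopelessly proud grain": 3+1+1 = 5

5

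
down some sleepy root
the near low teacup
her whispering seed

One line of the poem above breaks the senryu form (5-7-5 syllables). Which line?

Line 1: "down some sleepy root": 1+1+2+1 = 5 ✓
Line 2: "the near low teacup": 1+1+1+2 = 5 (expected 7)
Line 3: "her whispering seed": 1+3+1 = 5 ✓

Line 2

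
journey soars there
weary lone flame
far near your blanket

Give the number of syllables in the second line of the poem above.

The second line: "weary lone flame": 2+1+1 = 4

4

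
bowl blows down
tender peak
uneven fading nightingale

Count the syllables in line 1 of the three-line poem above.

Line 1: "bowl blows down": 1+1+1 = 3

3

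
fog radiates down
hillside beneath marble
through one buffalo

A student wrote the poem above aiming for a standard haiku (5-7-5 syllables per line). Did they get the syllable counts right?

No

Line 1: fog(1) + radiates(3) + down(1) = 5 ✓
Line 2: hillside(2) + beneath(2) + marble(2) = 6 (expected 7)
Line 3: through(1) + one(1) + buffalo(3) = 5 ✓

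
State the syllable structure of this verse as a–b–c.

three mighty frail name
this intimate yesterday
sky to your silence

Line 1: three(1) + mighty(2) + frail(1) + name(1) = 5
Line 2: this(1) + intimate(3) + yesterday(3) = 7
Line 3: sky(1) + to(1) + your(1) + silence(2) = 5

5–7–5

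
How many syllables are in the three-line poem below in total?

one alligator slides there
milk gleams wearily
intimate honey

17

Line 1: one (1), alligator (4), slides (1), there (1) → 7
Line 2: milk (1), gleams (1), wearily (3) → 5
Line 3: intimate (3), honey (2) → 5
Total: 7 + 5 + 5 = 17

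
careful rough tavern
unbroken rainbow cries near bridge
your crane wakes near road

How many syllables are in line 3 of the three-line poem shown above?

Line 3: your (1), crane (1), wakes (1), near (1), road (1) → 5

5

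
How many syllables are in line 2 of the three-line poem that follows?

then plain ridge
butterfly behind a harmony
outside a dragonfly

Line 2: "butterfly behind a harmony": 3+2+1+3 = 9

9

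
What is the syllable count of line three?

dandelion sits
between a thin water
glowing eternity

6

Line three: "glowing eternity": 2+4 = 6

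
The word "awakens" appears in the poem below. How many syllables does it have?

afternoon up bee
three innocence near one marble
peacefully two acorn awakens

3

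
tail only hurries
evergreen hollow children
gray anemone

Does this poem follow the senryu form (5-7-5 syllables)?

Line 1: tail (1), only (2), hurries (2) → 5 ✓
Line 2: evergreen (3), hollow (2), children (2) → 7 ✓
Line 3: gray (1), anemone (4) → 5 ✓

Yes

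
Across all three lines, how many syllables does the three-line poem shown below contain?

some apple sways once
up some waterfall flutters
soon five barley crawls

Line 1: some(1) + apple(2) + sways(1) + once(1) = 5
Line 2: up(1) + some(1) + waterfall(3) + flutters(2) = 7
Line 3: soon(1) + five(1) + barley(2) + crawls(1) = 5
Total: 5 + 7 + 5 = 17

17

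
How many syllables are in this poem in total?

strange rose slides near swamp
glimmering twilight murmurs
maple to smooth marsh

Line 1: "strange rose slides near swamp": 1+1+1+1+1 = 5
Line 2: "glimmering twilight murmurs": 3+2+2 = 7
Line 3: "maple to smooth marsh": 2+1+1+1 = 5
Total: 5 + 7 + 5 = 17

17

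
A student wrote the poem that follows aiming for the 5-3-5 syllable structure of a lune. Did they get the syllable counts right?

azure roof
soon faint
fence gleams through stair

No

Line 1: azure (2), roof (1) → 3 (expected 5)
Line 2: soon (1), faint (1) → 2 (expected 3)
Line 3: fence (1), gleams (1), through (1), stair (1) → 4 (expected 5)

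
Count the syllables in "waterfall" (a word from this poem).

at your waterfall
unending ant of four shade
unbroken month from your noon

3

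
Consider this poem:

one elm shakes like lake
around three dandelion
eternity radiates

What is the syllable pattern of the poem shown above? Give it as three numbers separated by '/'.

5/7/7

Line 1: one (1), elm (1), shakes (1), like (1), lake (1) → 5
Line 2: around (2), three (1), dandelion (4) → 7
Line 3: eternity (4), radiates (3) → 7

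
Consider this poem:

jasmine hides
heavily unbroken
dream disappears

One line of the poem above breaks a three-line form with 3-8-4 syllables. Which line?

Line 1: jasmine (2), hides (1) → 3 ✓
Line 2: heavily (3), unbroken (3) → 6 (expected 8)
Line 3: dream (1), disappears (3) → 4 ✓

The second line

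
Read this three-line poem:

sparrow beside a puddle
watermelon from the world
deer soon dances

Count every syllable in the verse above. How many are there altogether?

Line 1: "sparrow beside a puddle": 2+2+1+2 = 7
Line 2: "watermelon from the world": 4+1+1+1 = 7
Line 3: "deer soon dances": 1+1+2 = 4
Total: 7 + 7 + 4 = 18

18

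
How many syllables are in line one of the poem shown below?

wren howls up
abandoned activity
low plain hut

Line one: "wren howls up": 1+1+1 = 3

3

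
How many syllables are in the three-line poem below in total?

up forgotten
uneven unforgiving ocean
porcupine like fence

18

Line 1: up (1), forgotten (3) → 4
Line 2: uneven (3), unforgiving (4), ocean (2) → 9
Line 3: porcupine (3), like (1), fence (1) → 5
Total: 4 + 9 + 5 = 18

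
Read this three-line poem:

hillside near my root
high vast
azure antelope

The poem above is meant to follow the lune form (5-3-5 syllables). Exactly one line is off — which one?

Line 1: hillside(2) + near(1) + my(1) + root(1) = 5 ✓
Line 2: high(1) + vast(1) = 2 (expected 3)
Line 3: azure(2) + antelope(3) = 5 ✓

Line 2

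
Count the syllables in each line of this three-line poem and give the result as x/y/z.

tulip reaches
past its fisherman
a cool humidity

4/5/6

Line 1: "tulip reaches": 2+2 = 4
Line 2: "past its fisherman": 1+1+3 = 5
Line 3: "a cool humidity": 1+1+4 = 6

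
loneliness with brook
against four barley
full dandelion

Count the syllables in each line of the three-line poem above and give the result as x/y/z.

5/5/5

Line 1: loneliness(3) + with(1) + brook(1) = 5
Line 2: against(2) + four(1) + barley(2) = 5
Line 3: full(1) + dandelion(4) = 5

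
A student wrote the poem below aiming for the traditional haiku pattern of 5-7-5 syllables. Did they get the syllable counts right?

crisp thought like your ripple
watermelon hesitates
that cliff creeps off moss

Line 1: crisp (1), thought (1), like (1), your (1), ripple (2) → 6 (expected 5)
Line 2: watermelon (4), hesitates (3) → 7 ✓
Line 3: that (1), cliff (1), creeps (1), off (1), moss (1) → 5 ✓

No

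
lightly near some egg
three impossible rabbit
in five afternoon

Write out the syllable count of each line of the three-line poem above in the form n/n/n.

5/7/5

Line 1: lightly(2) + near(1) + some(1) + egg(1) = 5
Line 2: three(1) + impossible(4) + rabbit(2) = 7
Line 3: in(1) + five(1) + afternoon(3) = 5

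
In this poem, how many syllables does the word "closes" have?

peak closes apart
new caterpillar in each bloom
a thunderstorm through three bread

2

"closes" has 2 syllables.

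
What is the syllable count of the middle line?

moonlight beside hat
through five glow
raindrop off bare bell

The middle line: through (1), five (1), glow (1) → 3

3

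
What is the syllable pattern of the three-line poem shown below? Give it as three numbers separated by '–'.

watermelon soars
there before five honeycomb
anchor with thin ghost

5–7–5

Line 1: "watermelon soars": 4+1 = 5
Line 2: "there before five honeycomb": 1+2+1+3 = 7
Line 3: "anchor with thin ghost": 2+1+1+1 = 5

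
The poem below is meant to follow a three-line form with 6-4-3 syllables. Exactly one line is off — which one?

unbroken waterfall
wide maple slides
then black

Line 3

Line 1: unbroken(3) + waterfall(3) = 6 ✓
Line 2: wide(1) + maple(2) + slides(1) = 4 ✓
Line 3: then(1) + black(1) = 2 (expected 3)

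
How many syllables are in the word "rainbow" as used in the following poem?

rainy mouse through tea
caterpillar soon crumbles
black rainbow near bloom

2

"rainbow" has 2 syllables.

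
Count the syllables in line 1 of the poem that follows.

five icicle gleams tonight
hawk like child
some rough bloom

7

Line 1: five (1), icicle (3), gleams (1), tonight (2) → 7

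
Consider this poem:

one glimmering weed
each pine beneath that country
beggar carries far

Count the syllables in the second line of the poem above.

The second line: each(1) + pine(1) + beneath(2) + that(1) + country(2) = 7

7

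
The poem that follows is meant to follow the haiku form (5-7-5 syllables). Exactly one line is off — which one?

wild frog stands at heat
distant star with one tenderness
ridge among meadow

Line 2

Line 1: wild (1), frog (1), stands (1), at (1), heat (1) → 5 ✓
Line 2: distant (2), star (1), with (1), one (1), tenderness (3) → 8 (expected 7)
Line 3: ridge (1), among (2), meadow (2) → 5 ✓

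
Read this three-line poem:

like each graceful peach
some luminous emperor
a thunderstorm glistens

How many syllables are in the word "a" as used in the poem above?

"a" has 1 syllable.

1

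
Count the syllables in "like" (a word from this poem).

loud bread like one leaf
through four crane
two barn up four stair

1

"like" has 1 syllable.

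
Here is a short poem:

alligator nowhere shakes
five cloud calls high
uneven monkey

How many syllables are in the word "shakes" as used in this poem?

1

"shakes" has 1 syllable.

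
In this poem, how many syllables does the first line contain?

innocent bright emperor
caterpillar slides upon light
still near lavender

7

The first line: innocent (3), bright (1), emperor (3) → 7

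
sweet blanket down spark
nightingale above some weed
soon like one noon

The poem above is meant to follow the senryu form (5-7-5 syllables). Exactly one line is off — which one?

Line 3

Line 1: sweet(1) + blanket(2) + down(1) + spark(1) = 5 ✓
Line 2: nightingale(3) + above(2) + some(1) + weed(1) = 7 ✓
Line 3: soon(1) + like(1) + one(1) + noon(1) = 4 (expected 5)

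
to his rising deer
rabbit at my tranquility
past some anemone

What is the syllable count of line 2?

Line 2: "rabbit at my tranquility": 2+1+1+4 = 8

8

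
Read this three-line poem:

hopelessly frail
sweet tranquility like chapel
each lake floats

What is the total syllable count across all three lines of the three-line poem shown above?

Line 1: hopelessly (3), frail (1) → 4
Line 2: sweet (1), tranquility (4), like (1), chapel (2) → 8
Line 3: each (1), lake (1), floats (1) → 3
Total: 4 + 8 + 3 = 15

15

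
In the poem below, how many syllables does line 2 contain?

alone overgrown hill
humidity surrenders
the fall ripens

Line 2: "humidity surrenders": 4+3 = 7

7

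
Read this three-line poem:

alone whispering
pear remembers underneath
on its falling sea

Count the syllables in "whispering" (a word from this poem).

3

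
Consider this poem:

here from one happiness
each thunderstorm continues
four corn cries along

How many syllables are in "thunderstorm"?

"thunderstorm" has 3 syllables.

3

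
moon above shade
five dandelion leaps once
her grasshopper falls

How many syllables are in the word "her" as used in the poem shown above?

1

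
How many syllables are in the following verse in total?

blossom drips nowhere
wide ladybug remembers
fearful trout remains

17

Line 1: "blossom drips nowhere": 2+1+2 = 5
Line 2: "wide ladybug remembers": 1+3+3 = 7
Line 3: "fearful trout remains": 2+1+2 = 5
Total: 5 + 7 + 5 = 17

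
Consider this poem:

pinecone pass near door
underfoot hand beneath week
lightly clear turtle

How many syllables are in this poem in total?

Line 1: "pinecone pass near door": 2+1+1+1 = 5
Line 2: "underfoot hand beneath week": 3+1+2+1 = 7
Line 3: "lightly clear turtle": 2+1+2 = 5
Total: 5 + 7 + 5 = 17

17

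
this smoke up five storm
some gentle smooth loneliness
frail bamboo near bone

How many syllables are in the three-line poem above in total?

Line 1: this(1) + smoke(1) + up(1) + five(1) + storm(1) = 5
Line 2: some(1) + gentle(2) + smooth(1) + loneliness(3) = 7
Line 3: frail(1) + bamboo(2) + near(1) + bone(1) = 5
Total: 5 + 7 + 5 = 17

17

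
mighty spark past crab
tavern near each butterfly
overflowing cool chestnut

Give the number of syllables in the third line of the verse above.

7

The third line: overflowing (4), cool (1), chestnut (2) → 7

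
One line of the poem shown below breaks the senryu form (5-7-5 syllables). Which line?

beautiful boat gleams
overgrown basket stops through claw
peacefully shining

Line 1: beautiful(3) + boat(1) + gleams(1) = 5 ✓
Line 2: overgrown(3) + basket(2) + stops(1) + through(1) + claw(1) = 8 (expected 7)
Line 3: peacefully(3) + shining(2) = 5 ✓

The second line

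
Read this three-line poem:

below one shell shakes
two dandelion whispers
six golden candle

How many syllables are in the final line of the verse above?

5

The final line: six(1) + golden(2) + candle(2) = 5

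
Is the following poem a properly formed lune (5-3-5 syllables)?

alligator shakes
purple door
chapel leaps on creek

Line 1: alligator (4), shakes (1) → 5 ✓
Line 2: purple (2), door (1) → 3 ✓
Line 3: chapel (2), leaps (1), on (1), creek (1) → 5 ✓

Yes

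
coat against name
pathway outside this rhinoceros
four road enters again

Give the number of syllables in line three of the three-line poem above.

6

Line three: "four road enters again": 1+1+2+2 = 6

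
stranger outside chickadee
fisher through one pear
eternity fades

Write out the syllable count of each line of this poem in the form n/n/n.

Line 1: stranger (2), outside (2), chickadee (3) → 7
Line 2: fisher (2), through (1), one (1), pear (1) → 5
Line 3: eternity (4), fades (1) → 5

7/5/5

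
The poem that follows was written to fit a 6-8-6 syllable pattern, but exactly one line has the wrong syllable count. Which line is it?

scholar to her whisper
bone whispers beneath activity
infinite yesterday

The second line

Line 1: scholar(2) + to(1) + her(1) + whisper(2) = 6 ✓
Line 2: bone(1) + whispers(2) + beneath(2) + activity(4) = 9 (expected 8)
Line 3: infinite(3) + yesterday(3) = 6 ✓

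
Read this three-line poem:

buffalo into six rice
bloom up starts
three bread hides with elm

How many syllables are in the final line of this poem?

5

The final line: "three bread hides with elm": 1+1+1+1+1 = 5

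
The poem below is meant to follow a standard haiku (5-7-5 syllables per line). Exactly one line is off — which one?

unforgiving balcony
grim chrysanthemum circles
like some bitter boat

Line 1

Line 1: unforgiving (4), balcony (3) → 7 (expected 5)
Line 2: grim (1), chrysanthemum (4), circles (2) → 7 ✓
Line 3: like (1), some (1), bitter (2), boat (1) → 5 ✓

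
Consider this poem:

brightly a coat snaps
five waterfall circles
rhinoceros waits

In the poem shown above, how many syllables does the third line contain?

5

The third line: rhinoceros (4), waits (1) → 5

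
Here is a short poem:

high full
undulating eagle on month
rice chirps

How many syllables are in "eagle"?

2

"eagle" has 2 syllables.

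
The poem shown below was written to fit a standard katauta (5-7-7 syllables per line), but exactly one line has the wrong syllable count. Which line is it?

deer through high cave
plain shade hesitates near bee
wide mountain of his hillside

Line 1

Line 1: deer (1), through (1), high (1), cave (1) → 4 (expected 5)
Line 2: plain (1), shade (1), hesitates (3), near (1), bee (1) → 7 ✓
Line 3: wide (1), mountain (2), of (1), his (1), hillside (2) → 7 ✓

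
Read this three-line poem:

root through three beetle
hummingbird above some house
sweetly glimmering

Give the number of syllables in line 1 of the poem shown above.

Line 1: root (1), through (1), three (1), beetle (2) → 5

5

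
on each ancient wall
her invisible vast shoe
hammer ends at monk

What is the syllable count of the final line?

The final line: hammer (2), ends (1), at (1), monk (1) → 5

5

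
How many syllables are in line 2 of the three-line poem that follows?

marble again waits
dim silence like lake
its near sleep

5

Line 2: dim (1), silence (2), like (1), lake (1) → 5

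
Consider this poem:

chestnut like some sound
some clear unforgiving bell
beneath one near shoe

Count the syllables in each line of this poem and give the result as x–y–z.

Line 1: chestnut(2) + like(1) + some(1) + sound(1) = 5
Line 2: some(1) + clear(1) + unforgiving(4) + bell(1) = 7
Line 3: beneath(2) + one(1) + near(1) + shoe(1) = 5

5–7–5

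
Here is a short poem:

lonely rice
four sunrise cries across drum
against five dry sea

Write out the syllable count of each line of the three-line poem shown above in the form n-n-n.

Line 1: "lonely rice": 2+1 = 3
Line 2: "four sunrise cries across drum": 1+2+1+2+1 = 7
Line 3: "against five dry sea": 2+1+1+1 = 5

3-7-5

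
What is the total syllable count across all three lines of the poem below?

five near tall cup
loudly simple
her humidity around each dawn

17

Line 1: five (1), near (1), tall (1), cup (1) → 4
Line 2: loudly (2), simple (2) → 4
Line 3: her (1), humidity (4), around (2), each (1), dawn (1) → 9
Total: 4 + 4 + 9 = 17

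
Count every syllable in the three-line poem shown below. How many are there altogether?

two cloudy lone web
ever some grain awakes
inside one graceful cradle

18

Line 1: two(1) + cloudy(2) + lone(1) + web(1) = 5
Line 2: ever(2) + some(1) + grain(1) + awakes(2) = 6
Line 3: inside(2) + one(1) + graceful(2) + cradle(2) = 7
Total: 5 + 6 + 7 = 18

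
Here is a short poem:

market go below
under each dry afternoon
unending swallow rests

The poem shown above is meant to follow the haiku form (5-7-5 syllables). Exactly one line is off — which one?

The third line

Line 1: market(2) + go(1) + below(2) = 5 ✓
Line 2: under(2) + each(1) + dry(1) + afternoon(3) = 7 ✓
Line 3: unending(3) + swallow(2) + rests(1) = 6 (expected 5)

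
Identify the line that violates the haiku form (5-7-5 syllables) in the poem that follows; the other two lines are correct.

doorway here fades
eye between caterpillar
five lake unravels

Line 1

Line 1: doorway(2) + here(1) + fades(1) = 4 (expected 5)
Line 2: eye(1) + between(2) + caterpillar(4) = 7 ✓
Line 3: five(1) + lake(1) + unravels(3) = 5 ✓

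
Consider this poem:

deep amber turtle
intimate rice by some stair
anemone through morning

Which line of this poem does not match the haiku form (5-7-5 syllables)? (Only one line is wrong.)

Line 1: deep (1), amber (2), turtle (2) → 5 ✓
Line 2: intimate (3), rice (1), by (1), some (1), stair (1) → 7 ✓
Line 3: anemone (4), through (1), morning (2) → 7 (expected 5)

Line 3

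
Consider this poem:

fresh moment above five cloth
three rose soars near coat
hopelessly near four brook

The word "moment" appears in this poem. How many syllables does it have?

"moment" has 2 syllables.

2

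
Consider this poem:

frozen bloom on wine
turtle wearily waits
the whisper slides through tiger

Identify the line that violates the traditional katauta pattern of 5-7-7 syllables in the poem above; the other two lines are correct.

Line 1: "frozen bloom on wine": 2+1+1+1 = 5 ✓
Line 2: "turtle wearily waits": 2+3+1 = 6 (expected 7)
Line 3: "the whisper slides through tiger": 1+2+1+1+2 = 7 ✓

Line 2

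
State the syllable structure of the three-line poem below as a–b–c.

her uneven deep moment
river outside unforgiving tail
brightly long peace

Line 1: "her uneven deep moment": 1+3+1+2 = 7
Line 2: "river outside unforgiving tail": 2+2+4+1 = 9
Line 3: "brightly long peace": 2+1+1 = 4

7–9–4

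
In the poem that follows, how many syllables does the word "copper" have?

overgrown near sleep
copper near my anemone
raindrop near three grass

2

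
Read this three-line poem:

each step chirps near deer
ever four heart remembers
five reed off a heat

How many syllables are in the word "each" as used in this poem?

"each" has 1 syllable.

1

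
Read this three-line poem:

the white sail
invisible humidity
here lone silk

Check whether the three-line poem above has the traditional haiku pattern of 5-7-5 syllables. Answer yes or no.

Line 1: "the white sail": 1+1+1 = 3 (expected 5)
Line 2: "invisible humidity": 4+4 = 8 (expected 7)
Line 3: "here lone silk": 1+1+1 = 3 (expected 5)

No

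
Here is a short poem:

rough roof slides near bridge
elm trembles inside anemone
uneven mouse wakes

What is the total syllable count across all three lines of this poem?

19

Line 1: rough(1) + roof(1) + slides(1) + near(1) + bridge(1) = 5
Line 2: elm(1) + trembles(2) + inside(2) + anemone(4) = 9
Line 3: uneven(3) + mouse(1) + wakes(1) = 5
Total: 5 + 9 + 5 = 19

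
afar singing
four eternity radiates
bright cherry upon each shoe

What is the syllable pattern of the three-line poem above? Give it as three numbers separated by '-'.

4-8-7

Line 1: afar(2) + singing(2) = 4
Line 2: four(1) + eternity(4) + radiates(3) = 8
Line 3: bright(1) + cherry(2) + upon(2) + each(1) + shoe(1) = 7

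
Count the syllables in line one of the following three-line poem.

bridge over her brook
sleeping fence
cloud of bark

Line one: "bridge over her brook": 1+2+1+1 = 5

5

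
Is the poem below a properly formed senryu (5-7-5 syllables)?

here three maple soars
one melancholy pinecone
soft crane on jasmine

Yes

Line 1: here(1) + three(1) + maple(2) + soars(1) = 5 ✓
Line 2: one(1) + melancholy(4) + pinecone(2) = 7 ✓
Line 3: soft(1) + crane(1) + on(1) + jasmine(2) = 5 ✓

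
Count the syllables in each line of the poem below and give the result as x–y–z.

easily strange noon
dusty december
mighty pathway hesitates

5–5–7

Line 1: easily(3) + strange(1) + noon(1) = 5
Line 2: dusty(2) + december(3) = 5
Line 3: mighty(2) + pathway(2) + hesitates(3) = 7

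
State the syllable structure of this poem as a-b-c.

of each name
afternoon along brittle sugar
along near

3-9-3

Line 1: of(1) + each(1) + name(1) = 3
Line 2: afternoon(3) + along(2) + brittle(2) + sugar(2) = 9
Line 3: along(2) + near(1) = 3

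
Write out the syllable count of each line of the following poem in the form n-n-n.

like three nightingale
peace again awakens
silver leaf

5-6-3

Line 1: "like three nightingale": 1+1+3 = 5
Line 2: "peace again awakens": 1+2+3 = 6
Line 3: "silver leaf": 2+1 = 3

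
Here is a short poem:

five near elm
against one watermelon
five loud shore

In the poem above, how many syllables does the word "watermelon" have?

4

"watermelon" has 4 syllables.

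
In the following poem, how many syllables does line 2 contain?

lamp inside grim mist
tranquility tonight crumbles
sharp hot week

8

Line 2: tranquility (4), tonight (2), crumbles (2) → 8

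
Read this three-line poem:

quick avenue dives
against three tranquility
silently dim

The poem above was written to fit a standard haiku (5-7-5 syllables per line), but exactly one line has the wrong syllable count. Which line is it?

The third line

Line 1: "quick avenue dives": 1+3+1 = 5 ✓
Line 2: "against three tranquility": 2+1+4 = 7 ✓
Line 3: "silently dim": 3+1 = 4 (expected 5)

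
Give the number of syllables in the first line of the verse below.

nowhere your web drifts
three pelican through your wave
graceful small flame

The first line: "nowhere your web drifts": 2+1+1+1 = 5

5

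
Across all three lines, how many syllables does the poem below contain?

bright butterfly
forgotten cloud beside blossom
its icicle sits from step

19

Line 1: bright(1) + butterfly(3) = 4
Line 2: forgotten(3) + cloud(1) + beside(2) + blossom(2) = 8
Line 3: its(1) + icicle(3) + sits(1) + from(1) + step(1) = 7
Total: 4 + 8 + 7 = 19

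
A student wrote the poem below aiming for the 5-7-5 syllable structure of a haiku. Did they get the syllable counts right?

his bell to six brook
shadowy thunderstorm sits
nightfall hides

Line 1: his(1) + bell(1) + to(1) + six(1) + brook(1) = 5 ✓
Line 2: shadowy(3) + thunderstorm(3) + sits(1) = 7 ✓
Line 3: nightfall(2) + hides(1) = 3 (expected 5)

No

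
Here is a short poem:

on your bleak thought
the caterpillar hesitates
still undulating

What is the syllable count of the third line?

The third line: still (1), undulating (4) → 5

5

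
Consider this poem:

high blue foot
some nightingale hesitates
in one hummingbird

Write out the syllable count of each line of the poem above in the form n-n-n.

Line 1: high(1) + blue(1) + foot(1) = 3
Line 2: some(1) + nightingale(3) + hesitates(3) = 7
Line 3: in(1) + one(1) + hummingbird(3) = 5

3-7-5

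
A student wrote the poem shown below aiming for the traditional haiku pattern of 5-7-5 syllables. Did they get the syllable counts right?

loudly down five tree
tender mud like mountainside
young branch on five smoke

Line 1: loudly(2) + down(1) + five(1) + tree(1) = 5 ✓
Line 2: tender(2) + mud(1) + like(1) + mountainside(3) = 7 ✓
Line 3: young(1) + branch(1) + on(1) + five(1) + smoke(1) = 5 ✓

Yes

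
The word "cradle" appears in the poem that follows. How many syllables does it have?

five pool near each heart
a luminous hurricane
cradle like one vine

2

"cradle" has 2 syllables.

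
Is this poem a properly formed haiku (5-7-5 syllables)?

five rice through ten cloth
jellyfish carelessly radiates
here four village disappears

No

Line 1: five (1), rice (1), through (1), ten (1), cloth (1) → 5 ✓
Line 2: jellyfish (3), carelessly (3), radiates (3) → 9 (expected 7)
Line 3: here (1), four (1), village (2), disappears (3) → 7 (expected 5)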